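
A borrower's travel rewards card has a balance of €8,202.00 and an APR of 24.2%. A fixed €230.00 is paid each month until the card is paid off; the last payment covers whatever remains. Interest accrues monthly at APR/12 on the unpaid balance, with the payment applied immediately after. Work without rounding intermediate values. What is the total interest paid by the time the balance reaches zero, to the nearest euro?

€6,428

Monthly rate r = 24.2%/12 = 2.01667% = 0.0201667.
Payoff takes n = ⌈−ln(1 − rB₀/P)/ln(1+r)⌉ = ⌈63.607⌉ = 64 payments; the last is €140.10.
Total paid = 63·€230.00 + €140.10 = €14,630.10.
Total interest = total paid − principal = €14,630.10 − €8,202.00 = €6,428.10.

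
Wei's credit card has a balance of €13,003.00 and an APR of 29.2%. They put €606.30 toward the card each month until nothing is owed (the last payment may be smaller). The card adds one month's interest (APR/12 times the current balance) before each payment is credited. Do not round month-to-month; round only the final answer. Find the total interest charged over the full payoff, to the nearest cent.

€5,606.20

Monthly rate r = 29.2%/12 = 2.43333% = 0.0243333.
Payoff takes n = ⌈−ln(1 − rB₀/P)/ln(1+r)⌉ = ⌈30.690⌉ = 31 payments; the last is €420.20.
Total paid = 30·€606.30 + €420.20 = €18,609.20.
Total interest = total paid − principal = €18,609.20 − €13,003.00 = €5,606.20.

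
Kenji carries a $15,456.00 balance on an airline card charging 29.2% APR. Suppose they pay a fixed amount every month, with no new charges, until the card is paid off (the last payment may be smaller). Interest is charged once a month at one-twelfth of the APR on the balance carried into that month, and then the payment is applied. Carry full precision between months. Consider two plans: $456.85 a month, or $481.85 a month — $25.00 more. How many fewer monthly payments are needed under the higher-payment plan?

9 fewer payments

Monthly rate r = 29.2%/12 = 2.43333% = 0.0243333.
At $456.85/mo: n = ⌈−ln(1 − rB₀/P)/ln(1+r)⌉ = 73 payments (last $36.97); total interest = total paid − $15,456.00 = $17,474.17.
At $481.85/mo: 64 payments (last $37.93); total interest $14,938.48.
Payments saved = 73 − 64 = 9.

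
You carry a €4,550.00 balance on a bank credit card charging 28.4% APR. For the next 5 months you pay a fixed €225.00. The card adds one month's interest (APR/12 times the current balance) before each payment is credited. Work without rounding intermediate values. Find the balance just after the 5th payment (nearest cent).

Monthly rate r = 28.4%/12 = 2.36667% = 0.0236667.
Each month: B ← B·(1+r) − €225.00.
Month 1: interest €107.68; balance after payment €4,432.68.
Month 2: interest €104.91; balance after payment €4,312.59.
Month 3: interest €102.06; balance after payment €4,189.65.
Month 4: interest €99.16; balance after payment €4,063.81.
Month 5: interest €96.18; balance after payment €3,934.99.

€3,934.99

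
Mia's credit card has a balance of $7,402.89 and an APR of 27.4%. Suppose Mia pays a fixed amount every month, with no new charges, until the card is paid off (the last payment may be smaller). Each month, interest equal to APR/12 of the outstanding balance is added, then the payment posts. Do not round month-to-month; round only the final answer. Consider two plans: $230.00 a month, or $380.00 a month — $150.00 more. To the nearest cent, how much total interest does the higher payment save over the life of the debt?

Monthly rate r = 27.4%/12 = 2.28333% = 0.0228333.
At $230.00/mo: n = ⌈−ln(1 − rB₀/P)/ln(1+r)⌉ = 59 payments (last $186.84); total interest = total paid − $7,402.89 = $6,123.95.
At $380.00/mo: 27 payments (last $25.13); total interest $2,502.24.
Interest saved = $6,123.95 − $2,502.24 = $3,621.71.

$3,621.71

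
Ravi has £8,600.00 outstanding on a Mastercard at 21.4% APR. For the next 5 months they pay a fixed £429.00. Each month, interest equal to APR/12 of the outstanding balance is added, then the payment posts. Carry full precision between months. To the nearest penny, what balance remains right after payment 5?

Monthly rate r = 21.4%/12 = 1.78333% = 0.0178333.
Each month: B ← B·(1+r) − £429.00.
Month 1: interest £153.37; balance after payment £8,324.37.
Month 2: interest £148.45; balance after payment £8,043.82.
Month 3: interest £143.45; balance after payment £7,758.27.
Month 4: interest £138.36; balance after payment £7,467.62.
Month 5: interest £133.17; balance after payment £7,171.79.

£7,171.79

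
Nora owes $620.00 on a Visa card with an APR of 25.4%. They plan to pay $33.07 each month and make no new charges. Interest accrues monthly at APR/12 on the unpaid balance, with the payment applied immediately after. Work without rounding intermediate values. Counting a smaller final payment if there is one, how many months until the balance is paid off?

25 payments

Monthly rate r = 25.4%/12 = 2.11667% = 0.0211667.
Recurrence: B ← B·(1+r) − $33.07.
Month 1: interest $13.12; balance after payment $600.05.
Month 2: interest $12.70; balance after payment $579.68.
Closed form: n = −ln(1 − rB₀/P)/ln(1+r) = −ln(0.60317)/ln(1.02117) ≈ 24.137, so the balance reaches zero during payment 25.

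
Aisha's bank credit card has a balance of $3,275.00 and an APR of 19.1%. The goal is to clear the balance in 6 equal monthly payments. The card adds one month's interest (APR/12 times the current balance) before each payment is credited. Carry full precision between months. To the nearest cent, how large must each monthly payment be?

Monthly rate r = 19.1%/12 = 1.59167% = 0.0159167.
Level-payment amortization: P = B₀·r / (1 − (1+r)^(−n)) = 3275.00·0.0159167 / (1 − 1.01592^(−6)).
Denominator 1 − (1+r)^(−6) = 0.0903978281.
P = 52.1271 / 0.0903978281 ≈ 576.64.

$576.64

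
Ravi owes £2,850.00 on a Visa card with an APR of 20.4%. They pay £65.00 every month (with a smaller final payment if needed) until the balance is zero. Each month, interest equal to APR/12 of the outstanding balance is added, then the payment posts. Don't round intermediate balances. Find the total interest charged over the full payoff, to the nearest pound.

£2,425

Monthly rate r = 20.4%/12 = 1.7% = 0.017.
Payoff takes n = ⌈−ln(1 − rB₀/P)/ln(1+r)⌉ = ⌈81.153⌉ = 82 payments; the last is £10.00.
Total paid = 81·£65.00 + £10.00 = £5,275.00.
Total interest = total paid − principal = £5,275.00 − £2,850.00 = £2,425.00.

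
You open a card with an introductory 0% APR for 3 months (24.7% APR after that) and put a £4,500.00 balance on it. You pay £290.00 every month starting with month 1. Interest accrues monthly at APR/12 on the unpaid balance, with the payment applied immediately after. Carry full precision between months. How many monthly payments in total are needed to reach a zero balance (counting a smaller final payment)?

Promo months 1–3 at r₀ = 0%/12 = 0; months 4+ at r₁ = 24.7%/12 = 0.0205833.
After month 3 (no interest yet): B = £4,500.00 − 3·£290.00 = £3,630.00.
Then at r₁ with £290.00/mo: n₂ = −ln(1 − r₁·B/P)/ln(1+r₁) ≈ 14.62 → 15 more payments.

18 payments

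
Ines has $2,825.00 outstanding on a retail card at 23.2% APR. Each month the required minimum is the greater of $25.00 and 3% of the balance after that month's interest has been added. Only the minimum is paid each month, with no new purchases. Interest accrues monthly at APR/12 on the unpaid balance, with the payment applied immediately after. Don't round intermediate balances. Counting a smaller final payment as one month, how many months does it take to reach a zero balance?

162 months

Monthly rate r = 23.2%/12 = 1.93333% = 0.0193333.
While 3% of the post-interest balance exceeds $25.00, each month B ← (B·(1+r))·(1 − 0.03), i.e. B shrinks by the factor (1+r)·0.97 = 0.98875.
This holds for months 1–110. Entering month 111 the balance is $814.13; 3% of the post-interest balance is now below $25.00, so the flat $25.00 minimum applies from here.
From month 111 a fixed $25.00 at rate r clears $814.13 in 52 more payments. Total: 110 + 52 = 162 months.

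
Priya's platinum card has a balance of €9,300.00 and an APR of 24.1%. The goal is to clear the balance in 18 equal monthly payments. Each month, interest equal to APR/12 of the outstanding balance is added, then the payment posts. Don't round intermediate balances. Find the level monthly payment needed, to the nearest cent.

Monthly rate r = 24.1%/12 = 2.00833% = 0.0200833.
Level-payment amortization: P = B₀·r / (1 − (1+r)^(−n)) = 9300.00·0.0200833 / (1 − 1.02008^(−18)).
Denominator 1 − (1+r)^(−18) = 0.300869472.
P = 186.775 / 0.300869472 ≈ 620.78.

€620.78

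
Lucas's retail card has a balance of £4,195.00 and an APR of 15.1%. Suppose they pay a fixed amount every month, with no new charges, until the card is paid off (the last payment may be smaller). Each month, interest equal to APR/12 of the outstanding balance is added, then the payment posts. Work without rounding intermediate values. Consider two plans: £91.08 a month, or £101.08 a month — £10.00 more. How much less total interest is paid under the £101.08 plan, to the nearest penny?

£340.58

Monthly rate r = 15.1%/12 = 1.25833% = 0.0125833.
At £91.08/mo: n = ⌈−ln(1 − rB₀/P)/ln(1+r)⌉ = 70 payments (last £26.63); total interest = total paid − £4,195.00 = £2,116.15.
At £101.08/mo: 60 payments (last £6.85); total interest £1,775.57.
Interest saved = £2,116.15 − £1,775.57 = £340.58.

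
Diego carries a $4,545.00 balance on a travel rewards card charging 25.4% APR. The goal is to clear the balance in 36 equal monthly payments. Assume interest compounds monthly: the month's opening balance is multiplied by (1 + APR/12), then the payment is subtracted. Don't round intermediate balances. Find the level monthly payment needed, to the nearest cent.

Monthly rate r = 25.4%/12 = 2.11667% = 0.0211667.
Level-payment amortization: P = B₀·r / (1 − (1+r)^(−n)) = 4545.00·0.0211667 / (1 − 1.02117^(−36)).
Denominator 1 − (1+r)^(−36) = 0.529541497.
P = 96.2025 / 0.529541497 ≈ 181.67.

$181.67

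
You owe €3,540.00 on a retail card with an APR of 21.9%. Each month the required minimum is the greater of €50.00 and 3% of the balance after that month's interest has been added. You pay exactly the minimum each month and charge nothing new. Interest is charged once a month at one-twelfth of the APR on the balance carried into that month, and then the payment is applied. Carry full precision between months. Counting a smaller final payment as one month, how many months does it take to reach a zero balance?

Monthly rate r = 21.9%/12 = 1.825% = 0.01825.
While 3% of the post-interest balance exceeds €50.00, each month B ← (B·(1+r))·(1 − 0.03), i.e. B shrinks by the factor (1+r)·0.97 = 0.9877.
This holds for months 1–63. Entering month 64 the balance is €1,623.49; 3% of the post-interest balance is now below €50.00, so the flat €50.00 minimum applies from here.
From month 64 a fixed €50.00 at rate r clears €1,623.49 in 50 more payments. Total: 63 + 50 = 113 months.

113 months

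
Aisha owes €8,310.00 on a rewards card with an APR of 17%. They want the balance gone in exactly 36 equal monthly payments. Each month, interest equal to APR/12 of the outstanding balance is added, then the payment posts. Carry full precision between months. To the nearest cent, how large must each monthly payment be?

€296.27

Monthly rate r = 17%/12 = 1.41667% = 0.0141667.
Level-payment amortization: P = B₀·r / (1 − (1+r)^(−n)) = 8310.00·0.0141667 / (1 − 1.01417^(−36)).
Denominator 1 − (1+r)^(−36) = 0.397351553.
P = 117.725 / 0.397351553 ≈ 296.27.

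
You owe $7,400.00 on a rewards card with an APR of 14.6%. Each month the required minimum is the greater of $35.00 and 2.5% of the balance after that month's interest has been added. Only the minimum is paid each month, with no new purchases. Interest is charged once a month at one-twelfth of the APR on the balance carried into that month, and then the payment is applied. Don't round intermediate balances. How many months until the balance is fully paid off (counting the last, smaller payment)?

182 months

Monthly rate r = 14.6%/12 = 1.21667% = 0.0121667.
While 2.5% of the post-interest balance exceeds $35.00, each month B ← (B·(1+r))·(1 − 0.025), i.e. B shrinks by the factor (1+r)·0.975 = 0.98686.
This holds for months 1–127. Entering month 128 the balance is $1,379.83; 2.5% of the post-interest balance is now below $35.00, so the flat $35.00 minimum applies from here.
From month 128 a fixed $35.00 at rate r clears $1,379.83 in 55 more payments. Total: 127 + 55 = 182 months.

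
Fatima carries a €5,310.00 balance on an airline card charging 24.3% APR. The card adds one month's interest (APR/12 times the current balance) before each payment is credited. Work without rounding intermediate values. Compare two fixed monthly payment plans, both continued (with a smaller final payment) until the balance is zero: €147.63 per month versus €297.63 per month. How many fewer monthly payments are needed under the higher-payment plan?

43 fewer payments

Monthly rate r = 24.3%/12 = 2.025% = 0.02025.
At €147.63/mo: n = ⌈−ln(1 − rB₀/P)/ln(1+r)⌉ = 66 payments (last €1.27); total interest = total paid − €5,310.00 = €4,287.22.
At €297.63/mo: 23 payments (last €108.15); total interest €1,346.01.
Payments saved = 66 − 23 = 43.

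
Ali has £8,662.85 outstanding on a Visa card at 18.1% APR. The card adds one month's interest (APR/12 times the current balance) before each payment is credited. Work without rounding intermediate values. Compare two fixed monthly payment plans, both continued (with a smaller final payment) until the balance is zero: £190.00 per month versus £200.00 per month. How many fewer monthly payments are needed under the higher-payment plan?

7 fewer payments

Monthly rate r = 18.1%/12 = 1.50833% = 0.0150833.
At £190.00/mo: n = ⌈−ln(1 − rB₀/P)/ln(1+r)⌉ = 78 payments (last £140.82); total interest = total paid − £8,662.85 = £6,107.97.
At £200.00/mo: 71 payments (last £152.74); total interest £5,489.89.
Payments saved = 78 − 71 = 7.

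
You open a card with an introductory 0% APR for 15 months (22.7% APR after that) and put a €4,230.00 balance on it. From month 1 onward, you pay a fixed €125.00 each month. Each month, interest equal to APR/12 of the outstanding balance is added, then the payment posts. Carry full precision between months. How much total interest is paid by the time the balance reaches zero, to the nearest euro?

Promo months 1–15 at r₀ = 0%/12 = 0; months 16+ at r₁ = 22.7%/12 = 0.0189167.
After month 15 (no interest yet): B = €4,230.00 − 15·€125.00 = €2,355.00.
Then at r₁ with €125.00/mo: n₂ = −ln(1 − r₁·B/P)/ln(1+r₁) ≈ 23.51 → 24 more payments.
Total paid = 38·€125.00 + €64.61 = €4,814.61; interest = €4,814.61 − €4,230.00 = €584.61.

€585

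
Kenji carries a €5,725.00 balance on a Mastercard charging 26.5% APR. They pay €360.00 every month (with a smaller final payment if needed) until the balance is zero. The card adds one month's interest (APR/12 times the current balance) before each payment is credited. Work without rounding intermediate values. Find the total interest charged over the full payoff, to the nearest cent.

€1,405.56

Monthly rate r = 26.5%/12 = 2.20833% = 0.0220833.
Payoff takes n = ⌈−ln(1 − rB₀/P)/ln(1+r)⌉ = ⌈19.805⌉ = 20 payments; the last is €290.56.
Total paid = 19·€360.00 + €290.56 = €7,130.56.
Total interest = total paid − principal = €7,130.56 − €5,725.00 = €1,405.56.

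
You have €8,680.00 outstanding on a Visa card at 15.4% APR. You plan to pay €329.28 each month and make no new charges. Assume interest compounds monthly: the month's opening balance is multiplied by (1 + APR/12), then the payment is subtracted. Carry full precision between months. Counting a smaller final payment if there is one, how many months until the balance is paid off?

Monthly rate r = 15.4%/12 = 1.28333% = 0.0128333.
Recurrence: B ← B·(1+r) − €329.28.
Month 1: interest €111.39; balance after payment €8,462.11.
Month 2: interest €108.60; balance after payment €8,241.43.
Closed form: n = −ln(1 − rB₀/P)/ln(1+r) = −ln(0.66171)/ln(1.01283) ≈ 32.383, so the balance reaches zero during payment 33.

33 months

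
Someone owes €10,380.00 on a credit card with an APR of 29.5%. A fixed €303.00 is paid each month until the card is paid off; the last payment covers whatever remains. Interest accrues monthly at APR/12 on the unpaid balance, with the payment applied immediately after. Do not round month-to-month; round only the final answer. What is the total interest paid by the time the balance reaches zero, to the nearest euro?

€12,654

Monthly rate r = 29.5%/12 = 2.45833% = 0.0245833.
Payoff takes n = ⌈−ln(1 − rB₀/P)/ln(1+r)⌉ = ⌈76.018⌉ = 77 payments; the last is €5.64.
Total paid = 76·€303.00 + €5.64 = €23,033.64.
Total interest = total paid − principal = €23,033.64 − €10,380.00 = €12,653.64.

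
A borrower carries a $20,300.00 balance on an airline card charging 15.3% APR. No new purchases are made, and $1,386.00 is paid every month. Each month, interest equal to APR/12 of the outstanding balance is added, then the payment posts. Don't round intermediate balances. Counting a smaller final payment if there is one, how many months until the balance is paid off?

17 payments

Monthly rate r = 15.3%/12 = 1.275% = 0.01275.
Recurrence: B ← B·(1+r) − $1,386.00.
Month 1: interest $258.83; balance after payment $19,172.83.
Month 2: interest $244.45; balance after payment $18,031.28.
Closed form: n = −ln(1 − rB₀/P)/ln(1+r) = −ln(0.81326)/ln(1.01275) ≈ 16.315, so the balance reaches zero during payment 17.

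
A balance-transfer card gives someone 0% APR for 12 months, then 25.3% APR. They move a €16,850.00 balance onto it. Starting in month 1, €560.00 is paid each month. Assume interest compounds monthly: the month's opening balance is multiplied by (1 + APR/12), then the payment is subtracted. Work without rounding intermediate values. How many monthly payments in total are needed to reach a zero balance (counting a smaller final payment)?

36 months

Promo months 1–12 at r₀ = 0%/12 = 0; months 13+ at r₁ = 25.3%/12 = 0.0210833.
After month 12 (no interest yet): B = €16,850.00 − 12·€560.00 = €10,130.00.
Then at r₁ with €560.00/mo: n₂ = −ln(1 − r₁·B/P)/ln(1+r₁) ≈ 23.02 → 24 more payments.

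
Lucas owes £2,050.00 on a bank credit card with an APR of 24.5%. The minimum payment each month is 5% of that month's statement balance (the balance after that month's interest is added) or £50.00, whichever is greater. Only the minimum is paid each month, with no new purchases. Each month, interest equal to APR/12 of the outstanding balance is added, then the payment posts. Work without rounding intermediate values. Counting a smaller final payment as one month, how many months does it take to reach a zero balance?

Monthly rate r = 24.5%/12 = 2.04167% = 0.0204167.
While 5% of the post-interest balance exceeds £50.00, each month B ← (B·(1+r))·(1 − 0.05), i.e. B shrinks by the factor (1+r)·0.95 = 0.9694.
This holds for months 1–24. Entering month 25 the balance is £972.26; 5% of the post-interest balance is now below £50.00, so the flat £50.00 minimum applies from here.
From month 25 a fixed £50.00 at rate r clears £972.26 in 26 more payments. Total: 24 + 26 = 50 months.

50 months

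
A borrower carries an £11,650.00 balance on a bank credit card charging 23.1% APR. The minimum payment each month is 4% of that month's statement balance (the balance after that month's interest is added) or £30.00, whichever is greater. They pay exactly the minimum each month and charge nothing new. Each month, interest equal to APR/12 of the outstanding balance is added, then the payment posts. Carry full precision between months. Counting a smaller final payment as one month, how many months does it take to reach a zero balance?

161 months

Monthly rate r = 23.1%/12 = 1.925% = 0.01925.
While 4% of the post-interest balance exceeds £30.00, each month B ← (B·(1+r))·(1 − 0.04), i.e. B shrinks by the factor (1+r)·0.96 = 0.97848.
This holds for months 1–127. Entering month 128 the balance is £735.23; 4% of the post-interest balance is now below £30.00, so the flat £30.00 minimum applies from here.
From month 128 a fixed £30.00 at rate r clears £735.23 in 34 more payments. Total: 127 + 34 = 161 months.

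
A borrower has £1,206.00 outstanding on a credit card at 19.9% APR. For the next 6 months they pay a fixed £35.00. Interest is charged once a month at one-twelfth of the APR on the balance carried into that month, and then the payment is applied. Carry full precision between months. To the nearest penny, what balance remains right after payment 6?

£1,112.18

Monthly rate r = 19.9%/12 = 1.65833% = 0.0165833.
Each month: B ← B·(1+r) − £35.00.
Month 1: interest £20.00; balance after payment £1,191.00.
Month 2: interest £19.75; balance after payment £1,175.75.
Month 3: interest £19.50; balance after payment £1,160.25.
Month 4: interest £19.24; balance after payment £1,144.49.
Month 5: interest £18.98; balance after payment £1,128.47.
Month 6: interest £18.71; balance after payment £1,112.18.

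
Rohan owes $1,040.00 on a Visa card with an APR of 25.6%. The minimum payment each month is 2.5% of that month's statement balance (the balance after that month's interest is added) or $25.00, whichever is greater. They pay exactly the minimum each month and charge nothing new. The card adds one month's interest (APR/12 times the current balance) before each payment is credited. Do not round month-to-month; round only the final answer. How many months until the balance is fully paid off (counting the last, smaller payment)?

100 months

Monthly rate r = 25.6%/12 = 2.13333% = 0.0213333.
While 2.5% of the post-interest balance exceeds $25.00, each month B ← (B·(1+r))·(1 − 0.025), i.e. B shrinks by the factor (1+r)·0.975 = 0.9958.
This holds for months 1–15. Entering month 16 the balance is $976.37; 2.5% of the post-interest balance is now below $25.00, so the flat $25.00 minimum applies from here.
From month 16 a fixed $25.00 at rate r clears $976.37 in 85 more payments. Total: 15 + 85 = 100 months.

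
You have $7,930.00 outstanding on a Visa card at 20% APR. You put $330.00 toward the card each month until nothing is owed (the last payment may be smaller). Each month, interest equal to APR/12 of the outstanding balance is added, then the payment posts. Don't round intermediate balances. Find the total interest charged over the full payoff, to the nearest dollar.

Monthly rate r = 20%/12 = 1.66667% = 0.0166667.
Payoff takes n = ⌈−ln(1 − rB₀/P)/ln(1+r)⌉ = ⌈30.955⌉ = 31 payments; the last is $315.33.
Total paid = 30·$330.00 + $315.33 = $10,215.33.
Total interest = total paid − principal = $10,215.33 − $7,930.00 = $2,285.33.

$2,285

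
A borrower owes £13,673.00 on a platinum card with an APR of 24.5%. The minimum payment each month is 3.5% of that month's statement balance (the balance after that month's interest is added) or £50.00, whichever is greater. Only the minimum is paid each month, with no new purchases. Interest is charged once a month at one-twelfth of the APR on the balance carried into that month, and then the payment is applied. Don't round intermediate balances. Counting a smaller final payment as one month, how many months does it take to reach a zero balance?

190 months

Monthly rate r = 24.5%/12 = 2.04167% = 0.0204167.
While 3.5% of the post-interest balance exceeds £50.00, each month B ← (B·(1+r))·(1 − 0.035), i.e. B shrinks by the factor (1+r)·0.965 = 0.9847.
This holds for months 1–148. Entering month 149 the balance is £1,396.31; 3.5% of the post-interest balance is now below £50.00, so the flat £50.00 minimum applies from here.
From month 149 a fixed £50.00 at rate r clears £1,396.31 in 42 more payments. Total: 148 + 42 = 190 months.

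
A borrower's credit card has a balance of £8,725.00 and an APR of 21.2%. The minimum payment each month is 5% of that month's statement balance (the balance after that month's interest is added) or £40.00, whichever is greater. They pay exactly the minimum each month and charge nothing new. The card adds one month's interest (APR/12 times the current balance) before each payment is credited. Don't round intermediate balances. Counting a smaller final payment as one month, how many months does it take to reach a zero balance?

Monthly rate r = 21.2%/12 = 1.76667% = 0.0176667.
While 5% of the post-interest balance exceeds £40.00, each month B ← (B·(1+r))·(1 − 0.05), i.e. B shrinks by the factor (1+r)·0.95 = 0.96678.
This holds for months 1–72. Entering month 73 the balance is £766.42; 5% of the post-interest balance is now below £40.00, so the flat £40.00 minimum applies from here.
From month 73 a fixed £40.00 at rate r clears £766.42 in 24 more payments. Total: 72 + 24 = 96 months.

96 months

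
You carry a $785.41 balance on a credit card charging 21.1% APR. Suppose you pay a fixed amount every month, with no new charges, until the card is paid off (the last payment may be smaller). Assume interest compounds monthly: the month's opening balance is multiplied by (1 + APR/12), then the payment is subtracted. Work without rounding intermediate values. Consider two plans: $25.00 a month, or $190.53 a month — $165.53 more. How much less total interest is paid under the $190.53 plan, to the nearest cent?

Monthly rate r = 21.1%/12 = 1.75833% = 0.0175833.
At $25.00/mo: n = ⌈−ln(1 − rB₀/P)/ln(1+r)⌉ = 47 payments (last $2.98); total interest = total paid − $785.41 = $367.57.
At $190.53/mo: 5 payments (last $60.72); total interest $37.43.
Interest saved = $367.57 − $37.43 = $330.14.

$330.14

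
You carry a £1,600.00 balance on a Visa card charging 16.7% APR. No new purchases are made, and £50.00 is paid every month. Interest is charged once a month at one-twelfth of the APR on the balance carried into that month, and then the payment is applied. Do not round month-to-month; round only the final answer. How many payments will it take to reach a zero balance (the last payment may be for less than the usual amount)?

43 months

Monthly rate r = 16.7%/12 = 1.39167% = 0.0139167.
Recurrence: B ← B·(1+r) − £50.00.
Month 1: interest £22.27; balance after payment £1,572.27.
Month 2: interest £21.88; balance after payment £1,544.15.
Closed form: n = −ln(1 − rB₀/P)/ln(1+r) = −ln(0.55467)/ln(1.01392) ≈ 42.645, so the balance reaches zero during payment 43.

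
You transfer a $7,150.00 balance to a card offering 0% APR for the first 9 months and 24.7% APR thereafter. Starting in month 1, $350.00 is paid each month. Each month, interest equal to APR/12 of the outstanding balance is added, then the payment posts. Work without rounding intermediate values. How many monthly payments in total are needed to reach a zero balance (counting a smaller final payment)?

23 payments

Promo months 1–9 at r₀ = 0%/12 = 0; months 10+ at r₁ = 24.7%/12 = 0.0205833.
After month 9 (no interest yet): B = $7,150.00 − 9·$350.00 = $4,000.00.
Then at r₁ with $350.00/mo: n₂ = −ln(1 − r₁·B/P)/ln(1+r₁) ≈ 13.16 → 14 more payments.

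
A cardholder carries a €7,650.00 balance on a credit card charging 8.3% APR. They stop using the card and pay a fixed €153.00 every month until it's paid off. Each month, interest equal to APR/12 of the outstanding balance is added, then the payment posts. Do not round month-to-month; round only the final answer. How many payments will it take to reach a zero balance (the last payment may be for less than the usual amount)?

62 payments

Monthly rate r = 8.3%/12 = 0.691667% = 0.00691667.
Recurrence: B ← B·(1+r) − €153.00.
Month 1: interest €52.91; balance after payment €7,549.91.
Month 2: interest €52.22; balance after payment €7,449.13.
Closed form: n = −ln(1 − rB₀/P)/ln(1+r) = −ln(0.65417)/ln(1.00692) ≈ 61.570, so the balance reaches zero during payment 62.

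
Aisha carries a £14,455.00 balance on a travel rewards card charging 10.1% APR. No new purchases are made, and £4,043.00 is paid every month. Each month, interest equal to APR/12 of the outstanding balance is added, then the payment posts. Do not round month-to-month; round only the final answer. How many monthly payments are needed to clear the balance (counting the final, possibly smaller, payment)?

4 payments

Monthly rate r = 10.1%/12 = 0.841667% = 0.00841667.
Recurrence: B ← B·(1+r) − £4,043.00.
Month 1: interest £121.66; balance after payment £10,533.66.
Month 2: interest £88.66; balance after payment £6,579.32.
Month 3: interest £55.38; balance after payment £2,591.70.
Month 4: interest £21.81; balance after payment £0.00.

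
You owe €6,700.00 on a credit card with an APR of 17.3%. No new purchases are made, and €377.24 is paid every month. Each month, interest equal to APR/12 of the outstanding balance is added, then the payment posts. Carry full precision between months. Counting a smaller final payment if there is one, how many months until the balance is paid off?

21 payments

Monthly rate r = 17.3%/12 = 1.44167% = 0.0144167.
Recurrence: B ← B·(1+r) − €377.24.
Month 1: interest €96.59; balance after payment €6,419.35.
Month 2: interest €92.55; balance after payment €6,134.66.
Closed form: n = −ln(1 − rB₀/P)/ln(1+r) = −ln(0.74395)/ln(1.01442) ≈ 20.664, so the balance reaches zero during payment 21.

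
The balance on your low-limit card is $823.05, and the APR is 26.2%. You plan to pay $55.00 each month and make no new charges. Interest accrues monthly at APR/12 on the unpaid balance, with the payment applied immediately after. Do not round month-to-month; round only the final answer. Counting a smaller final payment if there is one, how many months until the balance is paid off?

Monthly rate r = 26.2%/12 = 2.18333% = 0.0218333.
Recurrence: B ← B·(1+r) − $55.00.
Month 1: interest $17.97; balance after payment $786.02.
Month 2: interest $17.16; balance after payment $748.18.
Closed form: n = −ln(1 − rB₀/P)/ln(1+r) = −ln(0.67327)/ln(1.02183) ≈ 18.316, so the balance reaches zero during payment 19.

19 months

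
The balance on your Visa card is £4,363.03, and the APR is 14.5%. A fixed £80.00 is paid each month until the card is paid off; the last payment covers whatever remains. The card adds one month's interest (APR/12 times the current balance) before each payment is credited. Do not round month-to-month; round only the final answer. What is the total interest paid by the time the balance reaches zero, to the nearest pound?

£2,803

Monthly rate r = 14.5%/12 = 1.20833% = 0.0120833.
Payoff takes n = ⌈−ln(1 − rB₀/P)/ln(1+r)⌉ = ⌈89.574⌉ = 90 payments; the last is £46.07.
Total paid = 89·£80.00 + £46.07 = £7,166.07.
Total interest = total paid − principal = £7,166.07 − £4,363.03 = £2,803.04.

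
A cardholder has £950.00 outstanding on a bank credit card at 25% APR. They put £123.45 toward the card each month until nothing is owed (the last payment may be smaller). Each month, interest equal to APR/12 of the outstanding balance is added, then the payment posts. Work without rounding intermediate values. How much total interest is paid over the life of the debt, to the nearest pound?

Monthly rate r = 25%/12 = 2.08333% = 0.0208333.
Payoff takes n = ⌈−ln(1 − rB₀/P)/ln(1+r)⌉ = ⌈8.474⌉ = 9 payments; the last is £58.88.
Total paid = 8·£123.45 + £58.88 = £1,046.48.
Total interest = total paid − principal = £1,046.48 − £950.00 = £96.48.

£96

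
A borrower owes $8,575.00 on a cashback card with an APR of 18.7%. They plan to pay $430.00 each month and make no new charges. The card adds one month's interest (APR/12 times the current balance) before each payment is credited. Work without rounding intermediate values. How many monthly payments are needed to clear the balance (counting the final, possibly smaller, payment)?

25 payments

Monthly rate r = 18.7%/12 = 1.55833% = 0.0155833.
Recurrence: B ← B·(1+r) − $430.00.
Month 1: interest $133.63; balance after payment $8,278.63.
Month 2: interest $129.01; balance after payment $7,977.64.
Closed form: n = −ln(1 − rB₀/P)/ln(1+r) = −ln(0.68924)/ln(1.01558) ≈ 24.068, so the balance reaches zero during payment 25.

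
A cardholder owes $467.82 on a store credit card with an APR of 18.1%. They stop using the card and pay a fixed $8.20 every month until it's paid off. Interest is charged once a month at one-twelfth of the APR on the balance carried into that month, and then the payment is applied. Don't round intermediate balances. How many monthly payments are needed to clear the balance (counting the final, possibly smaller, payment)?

Monthly rate r = 18.1%/12 = 1.50833% = 0.0150833.
Recurrence: B ← B·(1+r) − $8.20.
Month 1: interest $7.06; balance after payment $466.68.
Month 2: interest $7.04; balance after payment $465.52.
Closed form: n = −ln(1 − rB₀/P)/ln(1+r) = −ln(0.13948)/ln(1.01508) ≈ 131.580, so the balance reaches zero during payment 132.

132 payments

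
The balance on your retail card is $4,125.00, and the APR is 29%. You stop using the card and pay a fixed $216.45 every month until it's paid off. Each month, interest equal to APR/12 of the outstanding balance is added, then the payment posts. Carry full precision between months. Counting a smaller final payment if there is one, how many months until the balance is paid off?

Monthly rate r = 29%/12 = 2.41667% = 0.0241667.
Recurrence: B ← B·(1+r) − $216.45.
Month 1: interest $99.69; balance after payment $4,008.24.
Month 2: interest $96.87; balance after payment $3,888.65.
Closed form: n = −ln(1 − rB₀/P)/ln(1+r) = −ln(0.53944)/ln(1.02417) ≈ 25.847, so the balance reaches zero during payment 26.

26 payments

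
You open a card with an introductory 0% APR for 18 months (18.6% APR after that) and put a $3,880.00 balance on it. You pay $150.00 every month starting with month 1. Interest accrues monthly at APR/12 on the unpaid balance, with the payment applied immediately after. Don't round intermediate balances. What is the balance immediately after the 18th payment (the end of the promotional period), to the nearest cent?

$1,180.00

Promo months 1–18 at r₀ = 0%/12 = 0; months 19+ at r₁ = 18.6%/12 = 0.0155.
After month 18 (no interest yet): B = $3,880.00 − 18·$150.00 = $1,180.00.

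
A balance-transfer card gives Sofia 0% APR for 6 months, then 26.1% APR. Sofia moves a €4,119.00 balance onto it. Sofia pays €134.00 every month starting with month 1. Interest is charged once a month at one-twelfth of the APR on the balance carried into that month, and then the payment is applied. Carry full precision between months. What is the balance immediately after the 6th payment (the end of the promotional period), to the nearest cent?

€3,315.00

Promo months 1–6 at r₀ = 0%/12 = 0; months 7+ at r₁ = 26.1%/12 = 0.02175.
After month 6 (no interest yet): B = €4,119.00 − 6·€134.00 = €3,315.00.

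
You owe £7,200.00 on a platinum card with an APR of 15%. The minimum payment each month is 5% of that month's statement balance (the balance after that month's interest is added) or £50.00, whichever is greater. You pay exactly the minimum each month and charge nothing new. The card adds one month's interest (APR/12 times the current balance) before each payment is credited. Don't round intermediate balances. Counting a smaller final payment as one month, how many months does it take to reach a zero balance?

Monthly rate r = 15%/12 = 1.25% = 0.0125.
While 5% of the post-interest balance exceeds £50.00, each month B ← (B·(1+r))·(1 − 0.05), i.e. B shrinks by the factor (1+r)·0.95 = 0.96187.
This holds for months 1–52. Entering month 53 the balance is £953.90; 5% of the post-interest balance is now below £50.00, so the flat £50.00 minimum applies from here.
From month 53 a fixed £50.00 at rate r clears £953.90 in 22 more payments. Total: 52 + 22 = 74 months.

74 months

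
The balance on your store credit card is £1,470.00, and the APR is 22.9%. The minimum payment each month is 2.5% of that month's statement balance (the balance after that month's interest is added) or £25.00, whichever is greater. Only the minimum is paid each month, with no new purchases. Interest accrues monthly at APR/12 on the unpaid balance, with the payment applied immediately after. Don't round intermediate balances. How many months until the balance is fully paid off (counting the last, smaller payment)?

137 months

Monthly rate r = 22.9%/12 = 1.90833% = 0.0190833.
While 2.5% of the post-interest balance exceeds £25.00, each month B ← (B·(1+r))·(1 − 0.025), i.e. B shrinks by the factor (1+r)·0.975 = 0.99361.
This holds for months 1–64. Entering month 65 the balance is £975.06; 2.5% of the post-interest balance is now below £25.00, so the flat £25.00 minimum applies from here.
From month 65 a fixed £25.00 at rate r clears £975.06 in 73 more payments. Total: 64 + 73 = 137 months.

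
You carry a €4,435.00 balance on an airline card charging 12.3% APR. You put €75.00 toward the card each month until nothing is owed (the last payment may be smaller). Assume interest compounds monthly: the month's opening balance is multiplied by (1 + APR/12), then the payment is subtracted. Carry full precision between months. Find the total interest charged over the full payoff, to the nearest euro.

Monthly rate r = 12.3%/12 = 1.025% = 0.01025.
Payoff takes n = ⌈−ln(1 − rB₀/P)/ln(1+r)⌉ = ⌈91.363⌉ = 92 payments; the last is €27.29.
Total paid = 91·€75.00 + €27.29 = €6,852.29.
Total interest = total paid − principal = €6,852.29 − €4,435.00 = €2,417.29.

€2,417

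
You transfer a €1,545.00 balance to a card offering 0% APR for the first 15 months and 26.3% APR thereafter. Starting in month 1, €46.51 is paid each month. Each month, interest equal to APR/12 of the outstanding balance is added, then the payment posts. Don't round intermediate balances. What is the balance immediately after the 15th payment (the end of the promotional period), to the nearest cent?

Promo months 1–15 at r₀ = 0%/12 = 0; months 16+ at r₁ = 26.3%/12 = 0.0219167.
After month 15 (no interest yet): B = €1,545.00 − 15·€46.51 = €847.35.

€847.35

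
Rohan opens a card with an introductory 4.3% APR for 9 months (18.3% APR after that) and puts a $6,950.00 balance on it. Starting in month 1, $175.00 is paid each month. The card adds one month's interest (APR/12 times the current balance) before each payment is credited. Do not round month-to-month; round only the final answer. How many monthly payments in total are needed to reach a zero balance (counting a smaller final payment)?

54 payments

Promo months 1–9 at r₀ = 4.3%/12 = 0.00358333; months 10+ at r₁ = 18.3%/12 = 0.01525.
After month 9: iterate B ← B·(1+r₀) − $175.00 for 9 months → $5,579.61.
Then at r₁ with $175.00/mo: n₂ = −ln(1 − r₁·B/P)/ln(1+r₁) ≈ 44.00 → 45 more payments.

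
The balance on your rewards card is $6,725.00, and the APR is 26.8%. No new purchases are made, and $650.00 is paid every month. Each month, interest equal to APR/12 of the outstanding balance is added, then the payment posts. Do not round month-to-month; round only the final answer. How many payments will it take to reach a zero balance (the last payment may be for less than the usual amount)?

12 payments

Monthly rate r = 26.8%/12 = 2.23333% = 0.0223333.
Recurrence: B ← B·(1+r) − $650.00.
Month 1: interest $150.19; balance after payment $6,225.19.
Month 2: interest $139.03; balance after payment $5,714.22.
Closed form: n = −ln(1 − rB₀/P)/ln(1+r) = −ln(0.76894)/ln(1.02233) ≈ 11.896, so the balance reaches zero during payment 12.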